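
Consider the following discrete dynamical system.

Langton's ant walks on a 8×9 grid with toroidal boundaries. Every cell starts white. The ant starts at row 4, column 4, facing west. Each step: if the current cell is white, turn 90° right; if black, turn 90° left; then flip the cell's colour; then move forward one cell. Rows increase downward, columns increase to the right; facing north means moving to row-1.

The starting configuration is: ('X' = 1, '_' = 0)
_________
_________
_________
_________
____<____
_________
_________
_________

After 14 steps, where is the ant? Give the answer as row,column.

5,5

[0] _________
_________
_________
_________
____<____
_________
_________
_________
[1] _________
_________
_________
____^____
____X____
_________
_________
_________
[2] _________
_________
_________
____X>___
____X____
_________
_________
_________
[3] _________
_________
_________
____XX___
____Xv___
_________
_________
_________
[4] _________
_________
_________
____XX___
____<X___
_________
_________
_________
[5] _________
_________
_________
____XX___
_____X___
____v____
_________
_________
[6] _________
_________
_________
____XX___
_____X___
___<X____
_________
_________
[7] _________
_________
_________
____XX___
___^_X___
___XX____
_________
_________
[8] _________
_________
_________
____XX___
___X>X___
___XX____
_________
_________
[9] _________
_________
_________
____XX___
___XXX___
___Xv____
_________
_________
[10] _________
_________
_________
____XX___
___XXX___
___X_>___
_________
_________
[11] _________
_________
_________
____XX___
___XXX___
___X_X___
_____v___
_________
[12] _________
_________
_________
____XX___
___XXX___
___X_X___
____<X___
_________
[13] _________
_________
_________
____XX___
___XXX___
___X^X___
____XX___
_________
[14] _________
_________
_________
____XX___
___XXX___
___XX>___
____XX___
_________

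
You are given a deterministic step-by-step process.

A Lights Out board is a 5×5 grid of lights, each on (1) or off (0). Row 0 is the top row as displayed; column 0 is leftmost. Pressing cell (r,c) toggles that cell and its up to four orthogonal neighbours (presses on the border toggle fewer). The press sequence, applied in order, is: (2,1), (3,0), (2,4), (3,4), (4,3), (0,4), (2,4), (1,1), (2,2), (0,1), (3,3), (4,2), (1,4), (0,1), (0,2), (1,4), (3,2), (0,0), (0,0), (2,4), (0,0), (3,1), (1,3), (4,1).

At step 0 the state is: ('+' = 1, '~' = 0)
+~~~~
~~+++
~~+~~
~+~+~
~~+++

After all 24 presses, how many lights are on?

11

step 0: +~~~~
~~+++
~~+~~
~+~+~
~~+++
step 1: +~~~~
~++++
++~~~
~~~+~
~~+++
step 2: +~~~~
~++++
~+~~~
++~+~
+~+++
step 3: +~~~~
~+++~
~+~++
++~++
+~+++
step 4: +~~~~
~+++~
~+~+~
++~~~
+~++~
step 5: +~~~~
~+++~
~+~+~
++~+~
+~~~+
step 6: +~~++
~++++
~+~+~
++~+~
+~~~+
step 7: +~~++
~+++~
~+~~+
++~++
+~~~+
step 8: ++~++
+~~+~
~~~~+
++~++
+~~~+
step 9: ++~++
+~++~
~++++
+++++
+~~~+
step 10: ~~+++
++++~
~++++
+++++
+~~~+
step 11: ~~+++
++++~
~++~+
++~~~
+~~++
step 12: ~~+++
++++~
~++~+
+++~~
+++~+
step 13: ~~++~
+++~+
~++~~
+++~~
+++~+
step 14: ++~+~
+~+~+
~++~~
+++~~
+++~+
step 15: +~+~~
+~~~+
~++~~
+++~~
+++~+
step 16: +~+~+
+~~+~
~++~+
+++~~
+++~+
step 17: +~+~+
+~~+~
~+~~+
+~~+~
++~~+
step 18: ~++~+
~~~+~
~+~~+
+~~+~
++~~+
step 19: +~+~+
+~~+~
~+~~+
+~~+~
++~~+
step 20: +~+~+
+~~++
~+~+~
+~~++
++~~+
step 21: ~++~+
~~~++
~+~+~
+~~++
++~~+
step 22: ~++~+
~~~++
~~~+~
~++++
+~~~+
step 23: ~++++
~~+~~
~~~~~
~++++
+~~~+
step 24: ~++++
~~+~~
~~~~~
~~+++
~++~+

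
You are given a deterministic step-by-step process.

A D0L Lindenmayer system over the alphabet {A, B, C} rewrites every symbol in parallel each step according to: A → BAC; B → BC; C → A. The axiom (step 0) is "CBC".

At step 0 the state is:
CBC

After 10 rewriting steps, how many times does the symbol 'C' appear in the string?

768

t=0: CBC
t=1: ABCA
t=2: BACBCABAC
t=3: BCBACABCABACBCBACA
t=4: BCABCBACABACBCABACBCBACABCABCBACABAC
t=5: BCABACBCABCBACABACBCBACABCABACBCBACABCABCBACABACBCABACBCABCBACABACBCBACA
t=6: BCABACBCBACABCABACBCABCBACABACBCBACABCABCBACABACBCABACBCBA…ABACBCBACABCABACBCBACABCABACBCABCBACABACBCBACABCABCBACABAC  (len 144)
t=7: BCABACBCBACABCABCBACABACBCABACBCBACABCABACBCABCBACABACBCBA…ABACBCABCBACABACBCBACABCABCBACABACBCABACBCABCBACABACBCBACA  (len 288)
t=8: BCABACBCBACABCABCBACABACBCABACBCABCBACABACBCBACABCABACBCBA…ABACBCBACABCABACBCBACABCABACBCABCBACABACBCBACABCABCBACABAC  (len 576)
t=9: BCABACBCBACABCABCBACABACBCABACBCABCBACABACBCBACABCABACBCBA…ABACBCABCBACABACBCBACABCABCBACABACBCABACBCABCBACABACBCBACA  (len 1152)
t=10: BCABACBCBACABCABCBACABACBCABACBCABCBACABACBCBACABCABACBCBA…ABACBCBACABCABACBCBACABCABACBCABCBACABACBCBACABCABCBACABAC  (len 2304)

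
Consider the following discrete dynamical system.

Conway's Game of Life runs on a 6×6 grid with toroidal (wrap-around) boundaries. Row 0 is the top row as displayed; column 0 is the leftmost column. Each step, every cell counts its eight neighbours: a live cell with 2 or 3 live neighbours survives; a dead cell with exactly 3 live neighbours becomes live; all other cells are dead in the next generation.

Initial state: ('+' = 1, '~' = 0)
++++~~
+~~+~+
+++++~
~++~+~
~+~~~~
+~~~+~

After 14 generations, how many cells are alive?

24

[0] ++++~~
+~~+~+
+++++~
~++~+~
~+~~~~
+~~~+~
[1] ~~++~~
~~~~~~
~~~~~~
~~~~++
++++~+
+~~+~+
[2] ~~+++~
~~~~~~
~~~~~~
~+++++
~+++~~
~~~~~+
[3] ~~~++~
~~~+~~
~~+++~
++~~+~
~+~~~+
~+~~~~
[4] ~~+++~
~~~~~~
~++~++
++~~+~
~++~~+
+~+~+~
[5] ~++~++
~+~~~+
~+++++
~~~~+~
~~+~+~
+~~~+~
[6] ~++++~
~~~~~~
~+++~+
~+~~~~
~~~~+~
+~+~+~
[7] ~++~++
+~~~~~
+++~~~
++~++~
~+~+~+
~~+~+~
[8] +++~++
~~~+~~
~~++~~
~~~++~
~+~~~+
~~~~~~
[9] ++++++
+~~~~+
~~+~~~
~~~++~
~~~~+~
~~+~+~
[10] ~~+~~~
~~~~~~
~~~+++
~~~++~
~~~~++
+~+~~~
[11] ~+~~~~
~~~++~
~~~+~+
~~~~~~
~~~~++
~+~+~+
[12] +~~+~~
~~+++~
~~~+~~
~~~~~+
+~~~++
~~+~~+
[13] ~+~~~+
~~+~+~
~~++~~
+~~~~+
+~~~+~
~+~+~~
[14] ++~++~
~++~+~
~+++++
++~+++
++~~+~
~++~++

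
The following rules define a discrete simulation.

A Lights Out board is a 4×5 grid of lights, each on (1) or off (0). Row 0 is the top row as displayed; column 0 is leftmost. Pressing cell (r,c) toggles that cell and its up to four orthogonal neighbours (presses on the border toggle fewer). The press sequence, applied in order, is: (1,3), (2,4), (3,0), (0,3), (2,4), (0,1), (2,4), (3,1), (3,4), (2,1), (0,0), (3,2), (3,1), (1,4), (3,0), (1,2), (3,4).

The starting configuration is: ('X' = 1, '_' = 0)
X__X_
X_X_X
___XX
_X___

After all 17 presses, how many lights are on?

14

gen 0: X__X_
X_X_X
___XX
_X___
gen 1: X____
X__X_
____X
_X___
gen 2: X____
X__XX
___X_
_X__X
gen 3: X____
X__XX
X__X_
X___X
gen 4: X_XXX
X___X
X__X_
X___X
gen 5: X_XXX
X____
X___X
X____
gen 6: _X_XX
XX___
X___X
X____
gen 7: _X_XX
XX__X
X__X_
X___X
gen 8: _X_XX
XX__X
XX_X_
_XX_X
gen 9: _X_XX
XX__X
XX_XX
_XXX_
gen 10: _X_XX
X___X
__XXX
__XX_
gen 11: X__XX
____X
__XXX
__XX_
gen 12: X__XX
____X
___XX
_X___
gen 13: X__XX
____X
_X_XX
X_X__
gen 14: X__X_
___X_
_X_X_
X_X__
gen 15: X__X_
___X_
XX_X_
_XX__
gen 16: X_XX_
_XX__
XXXX_
_XX__
gen 17: X_XX_
_XX__
XXXXX
_XXXX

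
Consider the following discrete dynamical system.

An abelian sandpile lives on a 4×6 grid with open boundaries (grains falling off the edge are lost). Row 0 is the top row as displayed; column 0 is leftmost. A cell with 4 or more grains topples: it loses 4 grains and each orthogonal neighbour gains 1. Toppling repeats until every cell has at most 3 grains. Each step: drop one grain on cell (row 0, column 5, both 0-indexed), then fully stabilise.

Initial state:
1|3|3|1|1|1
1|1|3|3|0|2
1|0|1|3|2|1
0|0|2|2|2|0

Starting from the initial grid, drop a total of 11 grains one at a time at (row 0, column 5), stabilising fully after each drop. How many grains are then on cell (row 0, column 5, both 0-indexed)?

2

0) 1|3|3|1|1|1
1|1|3|3|0|2
1|0|1|3|2|1
0|0|2|2|2|0
1) 1|3|3|1|1|2
1|1|3|3|0|2
1|0|1|3|2|1
0|0|2|2|2|0
2) 1|3|3|1|1|3
1|1|3|3|0|2
1|0|1|3|2|1
0|0|2|2|2|0
3) 1|3|3|1|2|0
1|1|3|3|0|3
1|0|1|3|2|1
0|0|2|2|2|0
4) 1|3|3|1|2|1
1|1|3|3|0|3
1|0|1|3|2|1
0|0|2|2|2|0
5) 1|3|3|1|2|2
1|1|3|3|0|3
1|0|1|3|2|1
0|0|2|2|2|0
6) 1|3|3|1|2|3
1|1|3|3|0|3
1|0|1|3|2|1
0|0|2|2|2|0
7) 1|3|3|1|3|1
1|1|3|3|1|0
1|0|1|3|2|2
0|0|2|2|2|0
8) 1|3|3|1|3|2
1|1|3|3|1|0
1|0|1|3|2|2
0|0|2|2|2|0
9) 1|3|3|1|3|3
1|1|3|3|1|0
1|0|1|3|2|2
0|0|2|2|2|0
10) 1|3|3|2|0|1
1|1|3|3|2|1
1|0|1|3|2|2
0|0|2|2|2|0
11) 1|3|3|2|0|2
1|1|3|3|2|1
1|0|1|3|2|2
0|0|2|2|2|0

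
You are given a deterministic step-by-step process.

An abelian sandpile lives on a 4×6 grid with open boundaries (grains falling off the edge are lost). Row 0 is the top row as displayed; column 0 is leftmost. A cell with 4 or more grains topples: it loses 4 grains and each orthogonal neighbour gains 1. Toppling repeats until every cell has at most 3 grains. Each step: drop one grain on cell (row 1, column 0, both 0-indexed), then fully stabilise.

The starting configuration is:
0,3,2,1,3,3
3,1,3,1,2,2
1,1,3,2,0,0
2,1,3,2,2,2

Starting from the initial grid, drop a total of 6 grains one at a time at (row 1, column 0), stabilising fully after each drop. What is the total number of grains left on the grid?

step 0: 0,3,2,1,3,3
3,1,3,1,2,2
1,1,3,2,0,0
2,1,3,2,2,2
step 1: 1,3,2,1,3,3
0,2,3,1,2,2
2,1,3,2,0,0
2,1,3,2,2,2
step 2: 1,3,2,1,3,3
1,2,3,1,2,2
2,1,3,2,0,0
2,1,3,2,2,2
step 3: 1,3,2,1,3,3
2,2,3,1,2,2
2,1,3,2,0,0
2,1,3,2,2,2
step 4: 1,3,2,1,3,3
3,2,3,1,2,2
2,1,3,2,0,0
2,1,3,2,2,2
step 5: 2,3,2,1,3,3
0,3,3,1,2,2
3,1,3,2,0,0
2,1,3,2,2,2
step 6: 2,3,2,1,3,3
1,3,3,1,2,2
3,1,3,2,0,0
2,1,3,2,2,2

47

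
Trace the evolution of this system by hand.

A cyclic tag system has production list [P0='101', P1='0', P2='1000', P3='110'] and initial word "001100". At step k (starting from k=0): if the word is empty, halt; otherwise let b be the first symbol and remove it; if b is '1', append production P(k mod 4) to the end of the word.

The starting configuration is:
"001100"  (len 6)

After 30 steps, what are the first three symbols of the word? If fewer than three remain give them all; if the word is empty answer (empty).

0) "001100"  (len 6)
1) "01100"  (len 5)
2) "1100"  (len 4)
3) "1001000"  (len 7)
4) "001000110"  (len 9)
5) "01000110"  (len 8)
6) "1000110"  (len 7)
7) "0001101000"  (len 10)
8) "001101000"  (len 9)
9) "01101000"  (len 8)
10) "1101000"  (len 7)
11) "1010001000"  (len 10)
12) "010001000110"  (len 12)
13) "10001000110"  (len 11)
14) "00010001100"  (len 11)
15) "0010001100"  (len 10)
16) "010001100"  (len 9)
17) "10001100"  (len 8)
18) "00011000"  (len 8)
19) "0011000"  (len 7)
20) "011000"  (len 6)
21) "11000"  (len 5)
22) "10000"  (len 5)
23) "00001000"  (len 8)
24) "0001000"  (len 7)
25) "001000"  (len 6)
26) "01000"  (len 5)
27) "1000"  (len 4)
28) "000110"  (len 6)
29) "00110"  (len 5)
30) "0110"  (len 4)

011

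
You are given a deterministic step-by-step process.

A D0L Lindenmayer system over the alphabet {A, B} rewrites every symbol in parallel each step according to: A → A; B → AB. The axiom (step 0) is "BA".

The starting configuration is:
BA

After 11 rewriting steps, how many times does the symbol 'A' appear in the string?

gen 0: BA
gen 1: ABA
gen 2: AABA
gen 3: AAABA
gen 4: AAAABA
gen 5: AAAAABA
gen 6: AAAAAABA
gen 7: AAAAAAABA
gen 8: AAAAAAAABA
gen 9: AAAAAAAAABA
gen 10: AAAAAAAAAABA
gen 11: AAAAAAAAAAABA

12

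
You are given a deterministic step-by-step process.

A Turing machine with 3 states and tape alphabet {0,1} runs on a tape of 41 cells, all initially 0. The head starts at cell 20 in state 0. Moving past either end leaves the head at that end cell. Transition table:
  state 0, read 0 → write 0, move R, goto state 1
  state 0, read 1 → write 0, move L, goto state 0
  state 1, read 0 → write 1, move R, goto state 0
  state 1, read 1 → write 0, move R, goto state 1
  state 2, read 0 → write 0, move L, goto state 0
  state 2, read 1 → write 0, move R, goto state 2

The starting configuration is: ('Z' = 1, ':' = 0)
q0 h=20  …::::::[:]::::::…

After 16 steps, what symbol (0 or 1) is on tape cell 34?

k=0  q0 h=20  …::::::[:]::::::…
k=1  q1 h=21  …::::::[:]::::::…
k=2  q0 h=22  …:::::Z[:]::::::…
k=3  q1 h=23  …::::Z:[:]::::::…
k=4  q0 h=24  …:::Z:Z[:]::::::…
k=5  q1 h=25  …::Z:Z:[:]::::::…
k=6  q0 h=26  …:Z:Z:Z[:]::::::…
k=7  q1 h=27  …Z:Z:Z:[:]::::::…
k=8  q0 h=28  …:Z:Z:Z[:]::::::…
k=9  q1 h=29  …Z:Z:Z:[:]::::::…
k=10  q0 h=30  …:Z:Z:Z[:]::::::…
k=11  q1 h=31  …Z:Z:Z:[:]::::::…
k=12  q0 h=32  …:Z:Z:Z[:]::::::…
k=13  q1 h=33  …Z:Z:Z:[:]::::::…
k=14  q0 h=34  …:Z:Z:Z[:]::::::|
k=15  q1 h=35  …Z:Z:Z:[:]:::::|
k=16  q0 h=36  …:Z:Z:Z[:]::::|

0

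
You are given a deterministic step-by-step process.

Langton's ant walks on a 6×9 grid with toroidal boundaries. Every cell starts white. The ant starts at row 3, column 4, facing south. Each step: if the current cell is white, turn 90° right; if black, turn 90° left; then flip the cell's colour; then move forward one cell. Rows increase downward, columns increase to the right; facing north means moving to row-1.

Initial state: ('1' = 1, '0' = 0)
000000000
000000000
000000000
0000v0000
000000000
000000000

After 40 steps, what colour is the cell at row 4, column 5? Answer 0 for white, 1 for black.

1

t=0: 000000000
000000000
000000000
0000v0000
000000000
000000000
t=1: 000000000
000000000
000000000
000<10000
000000000
000000000
t=2: 000000000
000000000
000^00000
000110000
000000000
000000000
t=3: 000000000
000000000
0001>0000
000110000
000000000
000000000
t=4: 000000000
000000000
000110000
0001v0000
000000000
000000000
t=5: 000000000
000000000
000110000
00010>000
000000000
000000000
t=6: 000000000
000000000
000110000
000101000
00000v000
000000000
t=7: 000000000
000000000
000110000
000101000
0000<1000
000000000
t=8: 000000000
000000000
000110000
0001^1000
000011000
000000000
t=9: 000000000
000000000
000110000
00011>000
000011000
000000000
t=10: 000000000
000000000
00011^000
000110000
000011000
000000000
t=11: 000000000
000000000
000111>00
000110000
000011000
000000000
t=12: 000000000
000000000
000111100
000110v00
000011000
000000000
t=13: 000000000
000000000
000111100
00011<100
000011000
000000000
t=14: 000000000
000000000
00011^100
000111100
000011000
000000000
t=15: 000000000
000000000
0001<0100
000111100
000011000
000000000
t=16: 000000000
000000000
000100100
0001v1100
000011000
000000000
t=17: 000000000
000000000
000100100
00010>100
000011000
000000000
t=18: 000000000
000000000
00010^100
000100100
000011000
000000000
t=19: 000000000
000000000
000101>00
000100100
000011000
000000000
t=20: 000000000
000000^00
000101000
000100100
000011000
000000000
t=21: 000000000
0000001>0
000101000
000100100
000011000
000000000
t=22: 000000000
000000110
0001010v0
000100100
000011000
000000000
t=23: 000000000
000000110
000101<10
000100100
000011000
000000000
t=24: 000000000
000000^10
000101110
000100100
000011000
000000000
t=25: 000000000
00000<010
000101110
000100100
000011000
000000000
t=26: 00000^000
000001010
000101110
000100100
000011000
000000000
t=27: 000001>00
000001010
000101110
000100100
000011000
000000000
t=28: 000001100
000001v10
000101110
000100100
000011000
000000000
t=29: 000001100
00000<110
000101110
000100100
000011000
000000000
t=30: 000001100
000000110
00010v110
000100100
000011000
000000000
t=31: 000001100
000000110
000100>10
000100100
000011000
000000000
t=32: 000001100
000000^10
000100010
000100100
000011000
000000000
t=33: 000001100
00000<010
000100010
000100100
000011000
000000000
t=34: 00000^100
000001010
000100010
000100100
000011000
000000000
t=35: 0000<0100
000001010
000100010
000100100
000011000
000000000
t=36: 000010100
000001010
000100010
000100100
000011000
0000^0000
t=37: 000010100
000001010
000100010
000100100
000011000
00001>000
t=38: 00001v100
000001010
000100010
000100100
000011000
000011000
t=39: 0000<1100
000001010
000100010
000100100
000011000
000011000
t=40: 000001100
0000v1010
000100010
000100100
000011000
000011000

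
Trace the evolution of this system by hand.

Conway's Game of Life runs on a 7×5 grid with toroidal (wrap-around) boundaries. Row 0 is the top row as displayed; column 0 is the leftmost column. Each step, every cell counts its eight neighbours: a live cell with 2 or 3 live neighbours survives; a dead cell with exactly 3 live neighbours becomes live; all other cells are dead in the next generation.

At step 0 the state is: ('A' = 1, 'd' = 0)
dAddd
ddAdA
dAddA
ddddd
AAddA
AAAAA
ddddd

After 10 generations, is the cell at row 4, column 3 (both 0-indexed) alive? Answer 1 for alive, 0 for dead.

0

[0] dAddd
ddAdA
dAddA
ddddd
AAddA
AAAAA
ddddd
[1] ddddd
dAAAd
AddAd
dAddA
ddddd
ddAAd
dddAA
[2] ddddA
dAAAA
AddAd
AdddA
ddAAd
ddAAA
ddAAA
[3] dAddd
dAAdd
ddddd
AAAdd
AAAdd
dAddd
AdAdd
[4] Adddd
dAAdd
Adddd
AdAdd
ddddd
ddddd
AdAdd
[5] AdAdd
AAddd
AdAdd
dAddd
ddddd
ddddd
dAddd
[6] AdAdd
AdAdA
AdAdd
dAddd
ddddd
ddddd
dAddd
[7] AdAAA
AdAdA
AdAAA
dAddd
ddddd
ddddd
dAddd
[8] ddAdd
ddddd
ddAdd
AAAAA
ddddd
ddddd
AAAAA
[9] AdAdA
ddddd
AdAdA
AAAAA
AAAAA
AAAAA
AAAAA
[10] ddAdd
ddddd
ddAdd
ddddd
ddddd
ddddd
ddddd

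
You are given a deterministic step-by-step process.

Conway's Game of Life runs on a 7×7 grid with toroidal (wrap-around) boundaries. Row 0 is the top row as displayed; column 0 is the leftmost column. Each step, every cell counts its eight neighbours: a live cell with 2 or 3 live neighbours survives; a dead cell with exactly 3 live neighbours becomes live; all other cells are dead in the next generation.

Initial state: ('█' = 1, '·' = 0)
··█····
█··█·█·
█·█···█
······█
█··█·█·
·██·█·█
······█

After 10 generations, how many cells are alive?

gen 0: ··█····
█··█·█·
█·█···█
······█
█··█·█·
·██·█·█
······█
gen 1: ······█
█·██···
██···█·
·█···█·
██████·
·████·█
████·█·
gen 2: ····█·█
█·█····
█···█··
···█·█·
·······
·······
·····█·
gen 3: ·····██
██·█·██
·█·██·█
····█··
·······
·······
·····█·
gen 4: ·······
·█·█···
·█·█··█
···███·
·······
·······
·····██
gen 5: ·······
█······
█··█·█·
··████·
····█··
·······
·······
gen 6: ·······
······█
·███·█·
··█··██
····██·
·······
·······
gen 7: ·······
··█····
██████·
·██···█
····███
·······
·······
gen 8: ·······
··█·█··
█···███
·······
█····██
·····█·
·······
gen 9: ·······
···██·█
···████
····█··
·····██
·····█·
·······
gen 10: ·······
···█··█
······█
···█···
····███
·····██
·······

9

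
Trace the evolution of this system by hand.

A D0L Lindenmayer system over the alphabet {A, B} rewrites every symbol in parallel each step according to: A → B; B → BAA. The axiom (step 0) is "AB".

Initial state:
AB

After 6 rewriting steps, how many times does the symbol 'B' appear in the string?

64

step 0: AB
step 1: BBAA
step 2: BAABAABB
step 3: BAABBBAABBBAABAA
step 4: BAABBBAABAABAABBBAABAABAABBBAABB
step 5: BAABBBAABAABAABBBAABBBAABBBAABAABAABBBAABBBAABBBAABAABAABBBAABAA
step 6: BAABBBAABAABAABBBAABBBAABBBAABAABAABBBAABAABAABBBAABAABAAB…AABAABAABBBAABAABAABBBAABAABAABBBAABBBAABBBAABAABAABBBAABB  (len 128)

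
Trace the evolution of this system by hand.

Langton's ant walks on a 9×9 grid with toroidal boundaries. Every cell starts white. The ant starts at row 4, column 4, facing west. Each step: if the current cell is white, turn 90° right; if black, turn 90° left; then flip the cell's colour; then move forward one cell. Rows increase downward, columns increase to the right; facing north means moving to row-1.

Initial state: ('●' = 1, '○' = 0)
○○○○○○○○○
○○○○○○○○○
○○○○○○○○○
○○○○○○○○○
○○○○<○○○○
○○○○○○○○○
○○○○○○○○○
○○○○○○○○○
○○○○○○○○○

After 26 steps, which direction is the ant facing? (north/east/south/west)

step 0: ○○○○○○○○○
○○○○○○○○○
○○○○○○○○○
○○○○○○○○○
○○○○<○○○○
○○○○○○○○○
○○○○○○○○○
○○○○○○○○○
○○○○○○○○○
step 1: ○○○○○○○○○
○○○○○○○○○
○○○○○○○○○
○○○○^○○○○
○○○○●○○○○
○○○○○○○○○
○○○○○○○○○
○○○○○○○○○
○○○○○○○○○
step 2: ○○○○○○○○○
○○○○○○○○○
○○○○○○○○○
○○○○●>○○○
○○○○●○○○○
○○○○○○○○○
○○○○○○○○○
○○○○○○○○○
○○○○○○○○○
step 3: ○○○○○○○○○
○○○○○○○○○
○○○○○○○○○
○○○○●●○○○
○○○○●v○○○
○○○○○○○○○
○○○○○○○○○
○○○○○○○○○
○○○○○○○○○
step 4: ○○○○○○○○○
○○○○○○○○○
○○○○○○○○○
○○○○●●○○○
○○○○<●○○○
○○○○○○○○○
○○○○○○○○○
○○○○○○○○○
○○○○○○○○○
step 5: ○○○○○○○○○
○○○○○○○○○
○○○○○○○○○
○○○○●●○○○
○○○○○●○○○
○○○○v○○○○
○○○○○○○○○
○○○○○○○○○
○○○○○○○○○
step 6: ○○○○○○○○○
○○○○○○○○○
○○○○○○○○○
○○○○●●○○○
○○○○○●○○○
○○○<●○○○○
○○○○○○○○○
○○○○○○○○○
○○○○○○○○○
step 7: ○○○○○○○○○
○○○○○○○○○
○○○○○○○○○
○○○○●●○○○
○○○^○●○○○
○○○●●○○○○
○○○○○○○○○
○○○○○○○○○
○○○○○○○○○
step 8: ○○○○○○○○○
○○○○○○○○○
○○○○○○○○○
○○○○●●○○○
○○○●>●○○○
○○○●●○○○○
○○○○○○○○○
○○○○○○○○○
○○○○○○○○○
step 9: ○○○○○○○○○
○○○○○○○○○
○○○○○○○○○
○○○○●●○○○
○○○●●●○○○
○○○●v○○○○
○○○○○○○○○
○○○○○○○○○
○○○○○○○○○
step 10: ○○○○○○○○○
○○○○○○○○○
○○○○○○○○○
○○○○●●○○○
○○○●●●○○○
○○○●○>○○○
○○○○○○○○○
○○○○○○○○○
○○○○○○○○○
step 11: ○○○○○○○○○
○○○○○○○○○
○○○○○○○○○
○○○○●●○○○
○○○●●●○○○
○○○●○●○○○
○○○○○v○○○
○○○○○○○○○
○○○○○○○○○
step 12: ○○○○○○○○○
○○○○○○○○○
○○○○○○○○○
○○○○●●○○○
○○○●●●○○○
○○○●○●○○○
○○○○<●○○○
○○○○○○○○○
○○○○○○○○○
step 13: ○○○○○○○○○
○○○○○○○○○
○○○○○○○○○
○○○○●●○○○
○○○●●●○○○
○○○●^●○○○
○○○○●●○○○
○○○○○○○○○
○○○○○○○○○
step 14: ○○○○○○○○○
○○○○○○○○○
○○○○○○○○○
○○○○●●○○○
○○○●●●○○○
○○○●●>○○○
○○○○●●○○○
○○○○○○○○○
○○○○○○○○○
step 15: ○○○○○○○○○
○○○○○○○○○
○○○○○○○○○
○○○○●●○○○
○○○●●^○○○
○○○●●○○○○
○○○○●●○○○
○○○○○○○○○
○○○○○○○○○
step 16: ○○○○○○○○○
○○○○○○○○○
○○○○○○○○○
○○○○●●○○○
○○○●<○○○○
○○○●●○○○○
○○○○●●○○○
○○○○○○○○○
○○○○○○○○○
step 17: ○○○○○○○○○
○○○○○○○○○
○○○○○○○○○
○○○○●●○○○
○○○●○○○○○
○○○●v○○○○
○○○○●●○○○
○○○○○○○○○
○○○○○○○○○
step 18: ○○○○○○○○○
○○○○○○○○○
○○○○○○○○○
○○○○●●○○○
○○○●○○○○○
○○○●○>○○○
○○○○●●○○○
○○○○○○○○○
○○○○○○○○○
step 19: ○○○○○○○○○
○○○○○○○○○
○○○○○○○○○
○○○○●●○○○
○○○●○○○○○
○○○●○●○○○
○○○○●v○○○
○○○○○○○○○
○○○○○○○○○
step 20: ○○○○○○○○○
○○○○○○○○○
○○○○○○○○○
○○○○●●○○○
○○○●○○○○○
○○○●○●○○○
○○○○●○>○○
○○○○○○○○○
○○○○○○○○○
step 21: ○○○○○○○○○
○○○○○○○○○
○○○○○○○○○
○○○○●●○○○
○○○●○○○○○
○○○●○●○○○
○○○○●○●○○
○○○○○○v○○
○○○○○○○○○
step 22: ○○○○○○○○○
○○○○○○○○○
○○○○○○○○○
○○○○●●○○○
○○○●○○○○○
○○○●○●○○○
○○○○●○●○○
○○○○○<●○○
○○○○○○○○○
step 23: ○○○○○○○○○
○○○○○○○○○
○○○○○○○○○
○○○○●●○○○
○○○●○○○○○
○○○●○●○○○
○○○○●^●○○
○○○○○●●○○
○○○○○○○○○
step 24: ○○○○○○○○○
○○○○○○○○○
○○○○○○○○○
○○○○●●○○○
○○○●○○○○○
○○○●○●○○○
○○○○●●>○○
○○○○○●●○○
○○○○○○○○○
step 25: ○○○○○○○○○
○○○○○○○○○
○○○○○○○○○
○○○○●●○○○
○○○●○○○○○
○○○●○●^○○
○○○○●●○○○
○○○○○●●○○
○○○○○○○○○
step 26: ○○○○○○○○○
○○○○○○○○○
○○○○○○○○○
○○○○●●○○○
○○○●○○○○○
○○○●○●●>○
○○○○●●○○○
○○○○○●●○○
○○○○○○○○○

east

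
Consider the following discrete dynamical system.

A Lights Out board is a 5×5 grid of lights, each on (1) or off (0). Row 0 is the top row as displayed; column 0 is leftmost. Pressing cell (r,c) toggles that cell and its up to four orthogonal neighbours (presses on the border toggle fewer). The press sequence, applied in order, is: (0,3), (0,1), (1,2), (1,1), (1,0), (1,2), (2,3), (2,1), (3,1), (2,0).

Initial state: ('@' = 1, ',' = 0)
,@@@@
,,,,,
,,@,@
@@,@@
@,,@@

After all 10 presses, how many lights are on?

15

step 0: ,@@@@
,,,,,
,,@,@
@@,@@
@,,@@
step 1: ,@,,,
,,,@,
,,@,@
@@,@@
@,,@@
step 2: @,@,,
,@,@,
,,@,@
@@,@@
@,,@@
step 3: @,,,,
,,@,,
,,,,@
@@,@@
@,,@@
step 4: @@,,,
@@,,,
,@,,@
@@,@@
@,,@@
step 5: ,@,,,
,,,,,
@@,,@
@@,@@
@,,@@
step 6: ,@@,,
,@@@,
@@@,@
@@,@@
@,,@@
step 7: ,@@,,
,@@,,
@@,@,
@@,,@
@,,@@
step 8: ,@@,,
,,@,,
,,@@,
@,,,@
@,,@@
step 9: ,@@,,
,,@,,
,@@@,
,@@,@
@@,@@
step 10: ,@@,,
@,@,,
@,@@,
@@@,@
@@,@@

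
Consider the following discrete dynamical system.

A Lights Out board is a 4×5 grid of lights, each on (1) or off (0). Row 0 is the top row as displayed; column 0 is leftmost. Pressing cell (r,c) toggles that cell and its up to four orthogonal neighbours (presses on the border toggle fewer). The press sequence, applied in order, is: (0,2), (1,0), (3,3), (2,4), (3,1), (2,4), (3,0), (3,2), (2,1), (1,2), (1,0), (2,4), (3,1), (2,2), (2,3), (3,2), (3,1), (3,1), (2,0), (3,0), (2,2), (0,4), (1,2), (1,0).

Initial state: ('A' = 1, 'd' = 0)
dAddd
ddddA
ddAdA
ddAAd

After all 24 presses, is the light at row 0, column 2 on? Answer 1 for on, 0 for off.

gen 0: dAddd
ddddA
ddAdA
ddAAd
gen 1: ddAAd
ddAdA
ddAdA
ddAAd
gen 2: AdAAd
AAAdA
AdAdA
ddAAd
gen 3: AdAAd
AAAdA
AdAAA
ddddA
gen 4: AdAAd
AAAdd
AdAdd
ddddd
gen 5: AdAAd
AAAdd
AAAdd
AAAdd
gen 6: AdAAd
AAAdA
AAAAA
AAAdA
gen 7: AdAAd
AAAdA
dAAAA
ddAdA
gen 8: AdAAd
AAAdA
dAdAA
dAdAA
gen 9: AdAAd
AdAdA
AdAAA
dddAA
gen 10: AddAd
AAdAA
AddAA
dddAA
gen 11: dddAd
dddAA
dddAA
dddAA
gen 12: dddAd
dddAd
ddddd
dddAd
gen 13: dddAd
dddAd
dAddd
AAAAd
gen 14: dddAd
ddAAd
ddAAd
AAdAd
gen 15: dddAd
ddAdd
ddddA
AAddd
gen 16: dddAd
ddAdd
ddAdA
AdAAd
gen 17: dddAd
ddAdd
dAAdA
dAdAd
gen 18: dddAd
ddAdd
ddAdA
AdAAd
gen 19: dddAd
AdAdd
AAAdA
ddAAd
gen 20: dddAd
AdAdd
dAAdA
AAAAd
gen 21: dddAd
Adddd
dddAA
AAdAd
gen 22: ddddA
AdddA
dddAA
AAdAd
gen 23: ddAdA
AAAAA
ddAAA
AAdAd
gen 24: AdAdA
ddAAA
AdAAA
AAdAd

1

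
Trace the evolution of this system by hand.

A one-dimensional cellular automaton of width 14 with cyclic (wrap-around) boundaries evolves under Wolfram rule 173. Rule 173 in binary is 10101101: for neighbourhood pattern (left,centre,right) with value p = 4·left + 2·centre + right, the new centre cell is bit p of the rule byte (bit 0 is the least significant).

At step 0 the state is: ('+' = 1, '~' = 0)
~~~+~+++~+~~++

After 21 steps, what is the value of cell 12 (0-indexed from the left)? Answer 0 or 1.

0

gen 0: ~~~+~+++~+~~++
gen 1: ~+~++++~++~~+~
gen 2: ~+++++~++~~~+~
gen 3: ~++++~++~~+~+~
gen 4: ~+++~++~~~+++~
gen 5: ~++~++~~+~++~~
gen 6: ~+~++~~~+++~~+
gen 7: ++++~~+~++~~~+
gen 8: +++~~~+++~~+~+
gen 9: ++~~+~++~~~+++
gen 10: +~~~+++~~+~+++
gen 11: ~~+~++~~~+++++
gen 12: ~~+++~~+~++++~
gen 13: +~++~~~+++++~~
gen 14: +++~~+~++++~~~
gen 15: ++~~~+++++~~+~
gen 16: +~~+~++++~~~++
gen 17: ~~~+++++~~+~++
gen 18: ~+~++++~~~+++~
gen 19: ~+++++~~+~++~~
gen 20: ~++++~~~+++~~+
gen 21: ++++~~+~++~~~+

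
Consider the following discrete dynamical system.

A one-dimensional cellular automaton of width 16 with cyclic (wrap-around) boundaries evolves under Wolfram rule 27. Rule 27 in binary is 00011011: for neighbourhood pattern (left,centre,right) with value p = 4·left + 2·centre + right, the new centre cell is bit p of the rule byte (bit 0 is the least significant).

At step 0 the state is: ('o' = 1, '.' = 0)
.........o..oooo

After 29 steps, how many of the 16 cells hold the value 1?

12

k=0  .........o..oooo
k=1  ooooooooo.ooo...
k=2  o.........o..ooo
k=3  .ooooooooo.ooo..
k=4  oo.........o..oo
k=5  ..ooooooooo.ooo.
k=6  ooo.........o..o
k=7  ...ooooooooo.ooo
k=8  oooo.........o..
k=9  o...ooooooooo.oo
k=10  .oooo.........o.
k=11  oo...ooooooooo.o
k=12  ..oooo.........o
k=13  ooo...ooooooooo.
k=14  o..oooo.........
k=15  .ooo...ooooooooo
k=16  .o..oooo........
k=17  o.ooo...oooooooo
k=18  ..o..oooo.......
k=19  oo.ooo...ooooooo
k=20  ...o..oooo......
k=21  ooo.ooo...oooooo
k=22  ....o..oooo.....
k=23  oooo.ooo...ooooo
k=24  .....o..oooo....
k=25  ooooo.ooo...oooo
k=26  ......o..oooo...
k=27  oooooo.ooo...ooo
k=28  .......o..oooo..
k=29  ooooooo.ooo...oo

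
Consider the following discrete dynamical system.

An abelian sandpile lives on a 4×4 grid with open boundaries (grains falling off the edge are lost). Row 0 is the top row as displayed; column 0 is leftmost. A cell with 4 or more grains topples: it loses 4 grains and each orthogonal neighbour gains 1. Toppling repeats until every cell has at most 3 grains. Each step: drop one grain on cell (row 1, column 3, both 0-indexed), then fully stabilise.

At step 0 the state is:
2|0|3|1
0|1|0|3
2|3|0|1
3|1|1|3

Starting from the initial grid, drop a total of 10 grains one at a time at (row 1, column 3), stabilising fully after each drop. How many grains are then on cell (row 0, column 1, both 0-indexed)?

1

k=0  2|0|3|1
0|1|0|3
2|3|0|1
3|1|1|3
k=1  2|0|3|2
0|1|1|0
2|3|0|2
3|1|1|3
k=2  2|0|3|2
0|1|1|1
2|3|0|2
3|1|1|3
k=3  2|0|3|2
0|1|1|2
2|3|0|2
3|1|1|3
k=4  2|0|3|2
0|1|1|3
2|3|0|2
3|1|1|3
k=5  2|0|3|3
0|1|2|0
2|3|0|3
3|1|1|3
k=6  2|0|3|3
0|1|2|1
2|3|0|3
3|1|1|3
k=7  2|0|3|3
0|1|2|2
2|3|0|3
3|1|1|3
k=8  2|0|3|3
0|1|2|3
2|3|0|3
3|1|1|3
k=9  2|1|1|1
0|2|0|3
2|3|2|1
3|1|2|0
k=10  2|1|1|2
0|2|1|0
2|3|2|2
3|1|2|0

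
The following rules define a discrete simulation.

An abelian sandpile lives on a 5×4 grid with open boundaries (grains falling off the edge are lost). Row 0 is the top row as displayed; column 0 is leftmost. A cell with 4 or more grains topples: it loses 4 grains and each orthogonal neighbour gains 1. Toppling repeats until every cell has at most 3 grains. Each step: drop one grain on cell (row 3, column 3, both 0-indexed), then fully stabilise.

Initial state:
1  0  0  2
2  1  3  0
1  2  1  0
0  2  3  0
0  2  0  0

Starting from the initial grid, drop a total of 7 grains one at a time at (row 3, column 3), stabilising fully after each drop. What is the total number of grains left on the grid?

[0] 1  0  0  2
2  1  3  0
1  2  1  0
0  2  3  0
0  2  0  0
[1] 1  0  0  2
2  1  3  0
1  2  1  0
0  2  3  1
0  2  0  0
[2] 1  0  0  2
2  1  3  0
1  2  1  0
0  2  3  2
0  2  0  0
[3] 1  0  0  2
2  1  3  0
1  2  1  0
0  2  3  3
0  2  0  0
[4] 1  0  0  2
2  1  3  0
1  2  2  1
0  3  0  1
0  2  1  1
[5] 1  0  0  2
2  1  3  0
1  2  2  1
0  3  0  2
0  2  1  1
[6] 1  0  0  2
2  1  3  0
1  2  2  1
0  3  0  3
0  2  1  1
[7] 1  0  0  2
2  1  3  0
1  2  2  2
0  3  1  0
0  2  1  2

25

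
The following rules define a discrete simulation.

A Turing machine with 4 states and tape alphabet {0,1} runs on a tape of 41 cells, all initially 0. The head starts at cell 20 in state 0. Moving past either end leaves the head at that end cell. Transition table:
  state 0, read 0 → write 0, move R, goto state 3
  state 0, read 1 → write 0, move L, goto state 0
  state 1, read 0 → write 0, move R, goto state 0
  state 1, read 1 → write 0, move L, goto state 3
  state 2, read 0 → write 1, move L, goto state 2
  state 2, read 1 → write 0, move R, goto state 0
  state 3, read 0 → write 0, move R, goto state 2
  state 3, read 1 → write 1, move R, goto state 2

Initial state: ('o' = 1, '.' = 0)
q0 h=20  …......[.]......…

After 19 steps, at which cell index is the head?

t=0: q0 h=20  …......[.]......…
t=1: q3 h=21  …......[.]......…
t=2: q2 h=22  …......[.]......…
t=3: q2 h=21  …......[.]o.....…
t=4: q2 h=20  …......[.]oo....…
t=5: q2 h=19  …......[.]ooo...…
t=6: q2 h=18  …......[.]oooo..…
t=7: q2 h=17  …......[.]ooooo.…
t=8: q2 h=16  …......[.]oooooo…
t=9: q2 h=15  …......[.]oooooo…
t=10: q2 h=14  …......[.]oooooo…
t=11: q2 h=13  …......[.]oooooo…
t=12: q2 h=12  …......[.]oooooo…
t=13: q2 h=11  …......[.]oooooo…
t=14: q2 h=10  …......[.]oooooo…
t=15: q2 h= 9  …......[.]oooooo…
t=16: q2 h= 8  …......[.]oooooo…
t=17: q2 h= 7  …......[.]oooooo…
t=18: q2 h= 6  |......[.]oooooo…
t=19: q2 h= 5  |.....[.]oooooo…

5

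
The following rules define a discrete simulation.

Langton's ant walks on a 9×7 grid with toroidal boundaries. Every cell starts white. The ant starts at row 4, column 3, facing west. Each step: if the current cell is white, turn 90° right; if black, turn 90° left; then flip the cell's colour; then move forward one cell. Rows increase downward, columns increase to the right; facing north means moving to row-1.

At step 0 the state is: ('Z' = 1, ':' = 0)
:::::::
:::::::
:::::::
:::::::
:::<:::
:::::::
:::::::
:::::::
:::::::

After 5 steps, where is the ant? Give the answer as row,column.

5,3

gen 0: :::::::
:::::::
:::::::
:::::::
:::<:::
:::::::
:::::::
:::::::
:::::::
gen 1: :::::::
:::::::
:::::::
:::^:::
:::Z:::
:::::::
:::::::
:::::::
:::::::
gen 2: :::::::
:::::::
:::::::
:::Z>::
:::Z:::
:::::::
:::::::
:::::::
:::::::
gen 3: :::::::
:::::::
:::::::
:::ZZ::
:::Zv::
:::::::
:::::::
:::::::
:::::::
gen 4: :::::::
:::::::
:::::::
:::ZZ::
:::<Z::
:::::::
:::::::
:::::::
:::::::
gen 5: :::::::
:::::::
:::::::
:::ZZ::
::::Z::
:::v:::
:::::::
:::::::
:::::::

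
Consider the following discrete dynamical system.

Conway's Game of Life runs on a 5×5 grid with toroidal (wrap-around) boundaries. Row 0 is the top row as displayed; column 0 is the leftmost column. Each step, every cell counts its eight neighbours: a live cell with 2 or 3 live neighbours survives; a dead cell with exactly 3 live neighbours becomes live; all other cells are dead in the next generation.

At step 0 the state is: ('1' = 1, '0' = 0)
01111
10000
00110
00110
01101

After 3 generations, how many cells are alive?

t=0: 01111
10000
00110
00110
01101
t=1: 00001
10000
01111
00001
00001
t=2: 10001
11100
01111
00101
10011
t=3: 00100
00000
00001
00000
01000

3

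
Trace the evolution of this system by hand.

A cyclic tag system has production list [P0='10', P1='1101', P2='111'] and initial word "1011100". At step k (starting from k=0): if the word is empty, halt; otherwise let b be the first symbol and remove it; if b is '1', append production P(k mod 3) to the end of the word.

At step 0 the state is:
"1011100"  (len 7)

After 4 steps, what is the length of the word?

10

k=0  "1011100"  (len 7)
k=1  "01110010"  (len 8)
k=2  "1110010"  (len 7)
k=3  "110010111"  (len 9)
k=4  "1001011110"  (len 10)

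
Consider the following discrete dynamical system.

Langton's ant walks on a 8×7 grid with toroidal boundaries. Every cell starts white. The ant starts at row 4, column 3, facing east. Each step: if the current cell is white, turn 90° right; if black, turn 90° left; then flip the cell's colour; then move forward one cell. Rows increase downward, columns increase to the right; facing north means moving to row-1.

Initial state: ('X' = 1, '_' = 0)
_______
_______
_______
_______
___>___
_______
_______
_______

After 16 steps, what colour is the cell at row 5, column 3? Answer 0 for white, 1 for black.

1

gen 0: _______
_______
_______
_______
___>___
_______
_______
_______
gen 1: _______
_______
_______
_______
___X___
___v___
_______
_______
gen 2: _______
_______
_______
_______
___X___
__<X___
_______
_______
gen 3: _______
_______
_______
_______
__^X___
__XX___
_______
_______
gen 4: _______
_______
_______
_______
__X>___
__XX___
_______
_______
gen 5: _______
_______
_______
___^___
__X____
__XX___
_______
_______
gen 6: _______
_______
_______
___X>__
__X____
__XX___
_______
_______
gen 7: _______
_______
_______
___XX__
__X_v__
__XX___
_______
_______
gen 8: _______
_______
_______
___XX__
__X<X__
__XX___
_______
_______
gen 9: _______
_______
_______
___^X__
__XXX__
__XX___
_______
_______
gen 10: _______
_______
_______
__<_X__
__XXX__
__XX___
_______
_______
gen 11: _______
_______
__^____
__X_X__
__XXX__
__XX___
_______
_______
gen 12: _______
_______
__X>___
__X_X__
__XXX__
__XX___
_______
_______
gen 13: _______
_______
__XX___
__XvX__
__XXX__
__XX___
_______
_______
gen 14: _______
_______
__XX___
__<XX__
__XXX__
__XX___
_______
_______
gen 15: _______
_______
__XX___
___XX__
__vXX__
__XX___
_______
_______
gen 16: _______
_______
__XX___
___XX__
___>X__
__XX___
_______
_______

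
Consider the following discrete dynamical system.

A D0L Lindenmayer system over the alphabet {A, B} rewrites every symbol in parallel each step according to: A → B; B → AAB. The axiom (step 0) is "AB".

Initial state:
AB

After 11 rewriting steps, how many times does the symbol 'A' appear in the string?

2048

step 0: AB
step 1: BAAB
step 2: AABBBAAB
step 3: BBAABAABAABBBAAB
step 4: AABAABBBAABBBAABBBAABAABAABBBAAB
step 5: BBAABBBAABAABAABBBAABAABAABBBAABAABAABBBAABBBAABBBAABAABAABBBAAB
step 6: AABAABBBAABAABAABBBAABBBAABBBAABAABAABBBAABBBAABBBAABAABAA…BAABAABAABBBAABAABAABBBAABAABAABBBAABBBAABBBAABAABAABBBAAB  (len 128)
step 7: BBAABBBAABAABAABBBAABBBAABBBAABAABAABBBAABAABAABBBAABAABAA…BAABAABAABBBAABAABAABBBAABAABAABBBAABBBAABBBAABAABAABBBAAB  (len 256)
step 8: AABAABBBAABAABAABBBAABBBAABBBAABAABAABBBAABAABAABBBAABAABA…BAABAABAABBBAABAABAABBBAABAABAABBBAABBBAABBBAABAABAABBBAAB  (len 512)
step 9: BBAABBBAABAABAABBBAABBBAABBBAABAABAABBBAABAABAABBBAABAABAA…BAABAABAABBBAABAABAABBBAABAABAABBBAABBBAABBBAABAABAABBBAAB  (len 1024)
step 10: AABAABBBAABAABAABBBAABBBAABBBAABAABAABBBAABAABAABBBAABAABA…BAABAABAABBBAABAABAABBBAABAABAABBBAABBBAABBBAABAABAABBBAAB  (len 2048)
step 11: BBAABBBAABAABAABBBAABBBAABBBAABAABAABBBAABAABAABBBAABAABAA…BAABAABAABBBAABAABAABBBAABAABAABBBAABBBAABBBAABAABAABBBAAB  (len 4096)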